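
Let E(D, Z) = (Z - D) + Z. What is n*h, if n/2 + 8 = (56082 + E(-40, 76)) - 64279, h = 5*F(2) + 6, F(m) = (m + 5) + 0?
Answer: -657066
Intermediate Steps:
F(m) = 5 + m (F(m) = (5 + m) + 0 = 5 + m)
E(D, Z) = -D + 2*Z
h = 41 (h = 5*(5 + 2) + 6 = 5*7 + 6 = 35 + 6 = 41)
n = -16026 (n = -16 + 2*((56082 + (-1*(-40) + 2*76)) - 64279) = -16 + 2*((56082 + (40 + 152)) - 64279) = -16 + 2*((56082 + 192) - 64279) = -16 + 2*(56274 - 64279) = -16 + 2*(-8005) = -16 - 16010 = -16026)
n*h = -16026*41 = -657066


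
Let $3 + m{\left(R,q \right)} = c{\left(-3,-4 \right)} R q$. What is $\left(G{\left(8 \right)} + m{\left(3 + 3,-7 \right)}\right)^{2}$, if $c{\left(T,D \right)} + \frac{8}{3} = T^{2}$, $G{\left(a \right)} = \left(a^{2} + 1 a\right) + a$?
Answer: $35721$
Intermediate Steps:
$G{\left(a \right)} = a^{2} + 2 a$ ($G{\left(a \right)} = \left(a^{2} + a\right) + a = \left(a + a^{2}\right) + a = a^{2} + 2 a$)
$c{\left(T,D \right)} = - \frac{8}{3} + T^{2}$
$m{\left(R,q \right)} = -3 + \frac{19 R q}{3}$ ($m{\left(R,q \right)} = -3 + \left(- \frac{8}{3} + \left(-3\right)^{2}\right) R q = -3 + \left(- \frac{8}{3} + 9\right) R q = -3 + \frac{19 R}{3} q = -3 + \frac{19 R q}{3}$)
$\left(G{\left(8 \right)} + m{\left(3 + 3,-7 \right)}\right)^{2} = \left(8 \left(2 + 8\right) + \left(-3 + \frac{19}{3} \left(3 + 3\right) \left(-7\right)\right)\right)^{2} = \left(8 \cdot 10 + \left(-3 + \frac{19}{3} \cdot 6 \left(-7\right)\right)\right)^{2} = \left(80 - 269\right)^{2} = \left(-189\right)^{2} = 35721$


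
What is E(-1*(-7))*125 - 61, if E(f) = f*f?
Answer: 6064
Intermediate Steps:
E(f) = f**2
E(-1*(-7))*125 - 61 = (-1*(-7))**2*125 - 61 = 7**2*125 - 61 = 49*125 - 61 = 6125 - 61 = 6064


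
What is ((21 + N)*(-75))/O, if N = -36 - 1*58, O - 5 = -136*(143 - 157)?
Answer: 5475/1909 ≈ 2.8680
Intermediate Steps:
O = 1909 (O = 5 - 136*(143 - 157) = 5 - 136*(-14) = 5 + 1904 = 1909)
N = -94 (N = -36 - 58 = -94)
((21 + N)*(-75))/O = ((21 - 94)*(-75))/1909 = -73*(-75)*(1/1909) = 5475*(1/1909) = 5475/1909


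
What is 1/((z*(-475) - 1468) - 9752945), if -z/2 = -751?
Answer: -1/10467863 ≈ -9.5530e-8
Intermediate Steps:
z = 1502 (z = -2*(-751) = 1502)
1/((z*(-475) - 1468) - 9752945) = 1/((1502*(-475) - 1468) - 9752945) = 1/((-713450 - 1468) - 9752945) = 1/(-714918 - 9752945) = 1/(-10467863) = -1/10467863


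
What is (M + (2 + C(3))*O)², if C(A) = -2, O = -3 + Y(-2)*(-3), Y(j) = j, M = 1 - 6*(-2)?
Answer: 169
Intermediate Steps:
M = 13 (M = 1 + 12 = 13)
O = 3 (O = -3 - 2*(-3) = -3 + 6 = 3)
(M + (2 + C(3))*O)² = (13 + (2 - 2)*3)² = (13 + 0*3)² = (13 + 0)² = 13² = 169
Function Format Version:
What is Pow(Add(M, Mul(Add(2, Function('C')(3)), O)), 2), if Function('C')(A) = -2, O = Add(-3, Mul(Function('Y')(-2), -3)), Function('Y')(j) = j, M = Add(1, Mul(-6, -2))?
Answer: 169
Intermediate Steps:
M = 13 (M = Add(1, 12) = 13)
O = 3 (O = Add(-3, Mul(-2, -3)) = Add(-3, 6) = 3)
Pow(Add(M, Mul(Add(2, Function('C')(3)), O)), 2) = Pow(Add(13, Mul(Add(2, -2), 3)), 2) = Pow(Add(13, Mul(0, 3)), 2) = Pow(Add(13, 0), 2) = Pow(13, 2) = 169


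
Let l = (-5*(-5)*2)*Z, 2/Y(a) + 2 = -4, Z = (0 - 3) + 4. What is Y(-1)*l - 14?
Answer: -92/3 ≈ -30.667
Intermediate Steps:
Z = 1 (Z = -3 + 4 = 1)
Y(a) = -⅓ (Y(a) = 2/(-2 - 4) = 2/(-6) = 2*(-⅙) = -⅓)
l = 50 (l = (-5*(-5)*2)*1 = (25*2)*1 = 50*1 = 50)
Y(-1)*l - 14 = -⅓*50 - 14 = -50/3 - 14 = -92/3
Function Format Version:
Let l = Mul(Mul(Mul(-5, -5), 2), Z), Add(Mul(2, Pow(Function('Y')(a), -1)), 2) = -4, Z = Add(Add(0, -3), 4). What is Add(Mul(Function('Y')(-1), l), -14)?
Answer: Rational(-92, 3) ≈ -30.667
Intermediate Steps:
Z = 1 (Z = Add(-3, 4) = 1)
Function('Y')(a) = Rational(-1, 3) (Function('Y')(a) = Mul(2, Pow(Add(-2, -4), -1)) = Mul(2, Pow(-6, -1)) = Mul(2, Rational(-1, 6)) = Rational(-1, 3))
l = 50 (l = Mul(Mul(Mul(-5, -5), 2), 1) = Mul(Mul(25, 2), 1) = Mul(50, 1) = 50)
Add(Mul(Function('Y')(-1), l), -14) = Add(Mul(Rational(-1, 3), 50), -14) = Add(Rational(-50, 3), -14) = Rational(-92, 3)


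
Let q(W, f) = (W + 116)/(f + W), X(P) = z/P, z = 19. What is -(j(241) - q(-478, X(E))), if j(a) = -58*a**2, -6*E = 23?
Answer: 18709752855/5554 ≈ 3.3687e+6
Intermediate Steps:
E = -23/6 (E = -1/6*23 = -23/6 ≈ -3.8333)
X(P) = 19/P
q(W, f) = (116 + W)/(W + f)
-(j(241) - q(-478, X(E))) = -(-58*241**2 - (116 - 478)/(-478 + 19/(-23/6))) = -(-58*58081 - (-362)/(-478 + 19*(-6/23))) = -(-3368698 - (-362)/(-478 - 114/23)) = -(-3368698 - (-362)/(-11108/23)) = -(-3368698 - (-23)*(-362)/11108) = -(-3368698 - 1*4163/5554) = -(-3368698 - 4163/5554) = -1*(-18709752855/5554) = 18709752855/5554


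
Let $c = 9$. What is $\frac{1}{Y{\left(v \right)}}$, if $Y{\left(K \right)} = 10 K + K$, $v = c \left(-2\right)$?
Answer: $- \frac{1}{198} \approx -0.0050505$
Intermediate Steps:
$v = -18$ ($v = 9 \left(-2\right) = -18$)
$Y{\left(K \right)} = 11 K$
$\frac{1}{Y{\left(v \right)}} = \frac{1}{11 \left(-18\right)} = \frac{1}{-198} = - \frac{1}{198}$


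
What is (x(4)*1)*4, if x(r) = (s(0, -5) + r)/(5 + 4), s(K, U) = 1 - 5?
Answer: 0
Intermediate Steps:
s(K, U) = -4
x(r) = -4/9 + r/9 (x(r) = (-4 + r)/(5 + 4) = (-4 + r)/9 = (-4 + r)*(⅑) = -4/9 + r/9)
(x(4)*1)*4 = ((-4/9 + (⅑)*4)*1)*4 = ((-4/9 + 4/9)*1)*4 = (0*1)*4 = 0*4 = 0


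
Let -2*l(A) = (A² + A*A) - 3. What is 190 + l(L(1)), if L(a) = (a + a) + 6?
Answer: 255/2 ≈ 127.50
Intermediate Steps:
L(a) = 6 + 2*a (L(a) = 2*a + 6 = 6 + 2*a)
l(A) = 3/2 - A² (l(A) = -((A² + A*A) - 3)/2 = -((A² + A²) - 3)/2 = -(2*A² - 3)/2 = -(-3 + 2*A²)/2 = 3/2 - A²)
190 + l(L(1)) = 190 + (3/2 - (6 + 2*1)²) = 190 + (3/2 - (6 + 2)²) = 190 + (3/2 - 1*8²) = 190 + (3/2 - 1*64) = 190 + (3/2 - 64) = 190 - 125/2 = 255/2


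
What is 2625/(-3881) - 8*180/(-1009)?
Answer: 2940015/3915929 ≈ 0.75078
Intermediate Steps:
2625/(-3881) - 8*180/(-1009) = 2625*(-1/3881) - 1440*(-1/1009) = -2625/3881 + 1440/1009 = 2940015/3915929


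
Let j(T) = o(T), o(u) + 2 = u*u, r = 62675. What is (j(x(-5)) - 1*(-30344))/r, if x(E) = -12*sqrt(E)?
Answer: 29622/62675 ≈ 0.47263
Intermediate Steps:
o(u) = -2 + u**2 (o(u) = -2 + u*u = -2 + u**2)
j(T) = -2 + T**2
(j(x(-5)) - 1*(-30344))/r = ((-2 + (-12*I*sqrt(5))**2) - 1*(-30344))/62675 = ((-2 + (-12*I*sqrt(5))**2) + 30344)*(1/62675) = ((-2 - 720) + 30344)*(1/62675) = (-722 + 30344)*(1/62675) = 29622*(1/62675) = 29622/62675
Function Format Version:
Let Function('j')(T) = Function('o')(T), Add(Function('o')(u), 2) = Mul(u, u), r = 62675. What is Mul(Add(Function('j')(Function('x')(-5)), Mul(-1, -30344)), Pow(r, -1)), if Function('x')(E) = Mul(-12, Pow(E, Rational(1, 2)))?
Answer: Rational(29622, 62675) ≈ 0.47263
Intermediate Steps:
Function('o')(u) = Add(-2, Pow(u, 2)) (Function('o')(u) = Add(-2, Mul(u, u)) = Add(-2, Pow(u, 2)))
Function('j')(T) = Add(-2, Pow(T, 2))
Mul(Add(Function('j')(Function('x')(-5)), Mul(-1, -30344)), Pow(r, -1)) = Mul(Add(Add(-2, Pow(Mul(-12, Pow(-5, Rational(1, 2))), 2)), Mul(-1, -30344)), Pow(62675, -1)) = Mul(Add(Add(-2, Pow(Mul(-12, Mul(I, Pow(5, Rational(1, 2)))), 2)), 30344), Rational(1, 62675)) = Mul(Add(Add(-2, Pow(Mul(-12, I, Pow(5, Rational(1, 2))), 2)), 30344), Rational(1, 62675)) = Mul(Add(Add(-2, -720), 30344), Rational(1, 62675)) = Mul(Add(-722, 30344), Rational(1, 62675)) = Mul(29622, Rational(1, 62675)) = Rational(29622, 62675)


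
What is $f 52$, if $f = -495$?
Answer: $-25740$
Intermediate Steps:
$f 52 = \left(-495\right) 52 = -25740$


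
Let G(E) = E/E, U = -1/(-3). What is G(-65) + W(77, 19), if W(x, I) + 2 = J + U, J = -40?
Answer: -122/3 ≈ -40.667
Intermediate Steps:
U = ⅓ (U = -1*(-⅓) = ⅓ ≈ 0.33333)
G(E) = 1
W(x, I) = -125/3 (W(x, I) = -2 + (-40 + ⅓) = -2 - 119/3 = -125/3)
G(-65) + W(77, 19) = 1 - 125/3 = -122/3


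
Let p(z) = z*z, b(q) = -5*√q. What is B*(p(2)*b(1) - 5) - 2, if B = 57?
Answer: -1427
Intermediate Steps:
p(z) = z²
B*(p(2)*b(1) - 5) - 2 = 57*(2²*(-5*√1) - 5) - 2 = 57*(4*(-5*1) - 5) - 2 = 57*(4*(-5) - 5) - 2 = 57*(-20 - 5) - 2 = 57*(-25) - 2 = -1425 - 2 = -1427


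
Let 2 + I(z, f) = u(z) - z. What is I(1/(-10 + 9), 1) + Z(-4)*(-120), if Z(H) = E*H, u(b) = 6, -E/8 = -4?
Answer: 15365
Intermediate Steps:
E = 32 (E = -8*(-4) = 32)
Z(H) = 32*H
I(z, f) = 4 - z (I(z, f) = -2 + (6 - z) = 4 - z)
I(1/(-10 + 9), 1) + Z(-4)*(-120) = (4 - 1/(-10 + 9)) + (32*(-4))*(-120) = (4 - 1/(-1)) - 128*(-120) = (4 - 1*(-1)) + 15360 = (4 + 1) + 15360 = 5 + 15360 = 15365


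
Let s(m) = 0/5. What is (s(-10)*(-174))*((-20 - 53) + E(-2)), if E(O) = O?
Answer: 0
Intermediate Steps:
s(m) = 0 (s(m) = 0*(⅕) = 0)
(s(-10)*(-174))*((-20 - 53) + E(-2)) = (0*(-174))*((-20 - 53) - 2) = 0*(-73 - 2) = 0*(-75) = 0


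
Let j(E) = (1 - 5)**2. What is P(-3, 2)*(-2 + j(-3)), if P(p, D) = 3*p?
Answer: -126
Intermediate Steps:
j(E) = 16 (j(E) = (-4)**2 = 16)
P(-3, 2)*(-2 + j(-3)) = (3*(-3))*(-2 + 16) = -9*14 = -126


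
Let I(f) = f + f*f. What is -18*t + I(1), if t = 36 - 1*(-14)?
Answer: -898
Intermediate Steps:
I(f) = f + f²
t = 50 (t = 36 + 14 = 50)
-18*t + I(1) = -18*50 + 1*(1 + 1) = -900 + 1*2 = -900 + 2 = -898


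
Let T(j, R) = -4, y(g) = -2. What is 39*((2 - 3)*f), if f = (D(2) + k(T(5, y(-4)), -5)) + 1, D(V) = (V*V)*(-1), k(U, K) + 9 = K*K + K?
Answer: -312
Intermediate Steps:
k(U, K) = -9 + K + K² (k(U, K) = -9 + (K*K + K) = -9 + (K² + K) = -9 + (K + K²) = -9 + K + K²)
D(V) = -V² (D(V) = V²*(-1) = -V²)
f = 8 (f = (-1*2² + (-9 - 5 + (-5)²)) + 1 = (-1*4 + (-9 - 5 + 25)) + 1 = (-4 + 11) + 1 = 7 + 1 = 8)
39*((2 - 3)*f) = 39*((2 - 3)*8) = 39*(-1*8) = 39*(-8) = -312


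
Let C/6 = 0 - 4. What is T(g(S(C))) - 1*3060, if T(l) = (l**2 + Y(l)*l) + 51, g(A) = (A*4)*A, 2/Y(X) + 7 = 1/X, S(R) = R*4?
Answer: 350670636456897/258047 ≈ 1.3589e+9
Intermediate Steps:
C = -24 (C = 6*(0 - 4) = 6*(-4) = -24)
S(R) = 4*R
Y(X) = 2/(-7 + 1/X)
g(A) = 4*A**2 (g(A) = (4*A)*A = 4*A**2)
T(l) = 51 + l**2 - 2*l**2/(-1 + 7*l) (T(l) = (l**2 + (-2*l/(-1 + 7*l))*l) + 51 = (l**2 - 2*l**2/(-1 + 7*l)) + 51 = 51 + l**2 - 2*l**2/(-1 + 7*l))
T(g(S(C))) - 1*3060 = (-2*(4*(4*(-24))**2)**2 + (-1 + 7*(4*(4*(-24))**2))*(51 + (4*(4*(-24))**2)**2))/(-1 + 7*(4*(4*(-24))**2)) - 1*3060 = (-2*(4*(-96)**2)**2 + (-1 + 7*(4*(-96)**2))*(51 + (4*(-96)**2)**2))/(-1 + 7*(4*(-96)**2)) - 3060 = (-2*(4*9216)**2 + (-1 + 7*(4*9216))*(51 + (4*9216)**2))/(-1 + 7*(4*9216)) - 3060 = (-2*36864**2 + (-1 + 7*36864)*(51 + 36864**2))/(-1 + 7*36864) - 3060 = (-2*1358954496 + (-1 + 258048)*(51 + 1358954496))/(-1 + 258048) - 3060 = (-2717908992 + 258047*1358954547)/258047 - 3060 = (-2717908992 + 350674143989709)/258047 - 3060 = (1/258047)*350671426080717 - 3060 = 350671426080717/258047 - 3060 = 350670636456897/258047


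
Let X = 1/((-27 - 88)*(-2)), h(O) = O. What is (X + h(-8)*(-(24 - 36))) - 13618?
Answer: -3154219/230 ≈ -13714.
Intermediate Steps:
X = 1/230 (X = 1/(-115*(-2)) = 1/230 ≈ 0.0043478)
(X + h(-8)*(-(24 - 36))) - 13618 = (1/230 - (-8)*(24 - 36)) - 13618 = (1/230 - (-8)*(-12)) - 13618 = (1/230 - 8*12) - 13618 = (1/230 - 96) - 13618 = -22079/230 - 13618 = -3154219/230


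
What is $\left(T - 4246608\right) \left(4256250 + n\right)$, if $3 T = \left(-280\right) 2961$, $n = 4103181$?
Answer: $-37809438911208$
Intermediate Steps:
$T = -276360$ ($T = \frac{\left(-280\right) 2961}{3} = \frac{1}{3} \left(-829080\right) = -276360$)
$\left(T - 4246608\right) \left(4256250 + n\right) = \left(-276360 - 4246608\right) \left(4256250 + 4103181\right) = \left(-4522968\right) 8359431 = -37809438911208$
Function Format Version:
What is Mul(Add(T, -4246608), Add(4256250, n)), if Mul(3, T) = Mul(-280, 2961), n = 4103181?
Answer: -37809438911208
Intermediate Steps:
T = -276360 (T = Mul(Rational(1, 3), Mul(-280, 2961)) = Mul(Rational(1, 3), -829080) = -276360)
Mul(Add(T, -4246608), Add(4256250, n)) = Mul(Add(-276360, -4246608), Add(4256250, 4103181)) = Mul(-4522968, 8359431) = -37809438911208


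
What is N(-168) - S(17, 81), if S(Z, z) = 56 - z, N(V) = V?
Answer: -143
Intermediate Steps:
N(-168) - S(17, 81) = -168 - (56 - 1*81) = -168 - (56 - 81) = -168 - 1*(-25) = -168 + 25 = -143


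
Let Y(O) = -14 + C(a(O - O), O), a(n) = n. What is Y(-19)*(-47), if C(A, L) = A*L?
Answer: 658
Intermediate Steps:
Y(O) = -14 (Y(O) = -14 + (O - O)*O = -14 + 0*O = -14 + 0 = -14)
Y(-19)*(-47) = -14*(-47) = 658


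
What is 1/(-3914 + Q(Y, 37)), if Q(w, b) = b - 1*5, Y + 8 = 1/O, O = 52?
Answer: -1/3882 ≈ -0.00025760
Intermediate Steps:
Y = -415/52 (Y = -8 + 1/52 = -415/52 ≈ -7.9808)
Q(w, b) = -5 + b (Q(w, b) = b - 5 = -5 + b)
1/(-3914 + Q(Y, 37)) = 1/(-3914 + (-5 + 37)) = 1/(-3914 + 32) = 1/(-3882) = -1/3882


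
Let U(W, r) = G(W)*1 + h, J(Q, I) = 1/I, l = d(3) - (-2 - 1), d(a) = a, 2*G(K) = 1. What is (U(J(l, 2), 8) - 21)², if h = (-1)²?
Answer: 1521/4 ≈ 380.25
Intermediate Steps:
G(K) = ½ (G(K) = (½)*1 = ½)
h = 1
l = 6 (l = 3 - (-2 - 1) = 3 - 1*(-3) = 3 + 3 = 6)
U(W, r) = 3/2 (U(W, r) = (½)*1 + 1 = ½ + 1 = 3/2)
(U(J(l, 2), 8) - 21)² = (3/2 - 21)² = (-39/2)² = 1521/4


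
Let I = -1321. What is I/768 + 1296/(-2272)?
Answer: -124895/54528 ≈ -2.2905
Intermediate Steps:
I/768 + 1296/(-2272) = -1321/768 + 1296/(-2272) = -1321*1/768 + 1296*(-1/2272) = -1321/768 - 81/142 = -124895/54528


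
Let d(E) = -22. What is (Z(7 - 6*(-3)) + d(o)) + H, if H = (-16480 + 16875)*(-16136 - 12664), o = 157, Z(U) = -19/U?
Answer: -284400569/25 ≈ -1.1376e+7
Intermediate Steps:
H = -11376000 (H = 395*(-28800) = -11376000)
(Z(7 - 6*(-3)) + d(o)) + H = (-19/(7 - 6*(-3)) - 22) - 11376000 = (-19/(7 + 18) - 22) - 11376000 = (-19/25 - 22) - 11376000 = -569/25 - 11376000 = -284400569/25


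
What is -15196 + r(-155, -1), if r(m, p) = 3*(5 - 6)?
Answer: -15199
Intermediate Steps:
r(m, p) = -3 (r(m, p) = 3*(-1) = -3)
-15196 + r(-155, -1) = -15196 - 3 = -15199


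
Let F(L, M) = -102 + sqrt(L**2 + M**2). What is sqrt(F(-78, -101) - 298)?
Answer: sqrt(-400 + sqrt(16285)) ≈ 16.504*I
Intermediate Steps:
sqrt(F(-78, -101) - 298) = sqrt((-102 + sqrt((-78)**2 + (-101)**2)) - 298) = sqrt((-102 + sqrt(6084 + 10201)) - 298) = sqrt((-102 + sqrt(16285)) - 298) = sqrt(-400 + sqrt(16285))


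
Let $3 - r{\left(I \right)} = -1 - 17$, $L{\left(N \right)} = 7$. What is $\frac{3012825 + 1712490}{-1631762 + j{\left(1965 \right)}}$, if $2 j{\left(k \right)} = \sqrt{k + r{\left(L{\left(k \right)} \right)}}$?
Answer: $- \frac{3084235782012}{1065058889659} - \frac{945063 \sqrt{1986}}{1065058889659} \approx -2.8959$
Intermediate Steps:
$r{\left(I \right)} = 21$ ($r{\left(I \right)} = 3 - \left(-1 - 17\right) = 3 - -18 = 3 + 18 = 21$)
$j{\left(k \right)} = \frac{\sqrt{21 + k}}{2}$ ($j{\left(k \right)} = \frac{\sqrt{k + 21}}{2} = \frac{\sqrt{21 + k}}{2}$)
$\frac{3012825 + 1712490}{-1631762 + j{\left(1965 \right)}} = \frac{3012825 + 1712490}{-1631762 + \frac{\sqrt{21 + 1965}}{2}} = \frac{4725315}{-1631762 + \frac{\sqrt{1986}}{2}}$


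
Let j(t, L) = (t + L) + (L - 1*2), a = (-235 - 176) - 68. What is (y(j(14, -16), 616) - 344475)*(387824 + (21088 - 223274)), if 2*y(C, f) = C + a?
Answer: -63993966731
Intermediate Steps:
a = -479 (a = -411 - 68 = -479)
j(t, L) = -2 + t + 2*L (j(t, L) = (L + t) + (L - 2) = (L + t) + (-2 + L) = -2 + t + 2*L)
y(C, f) = -479/2 + C/2 (y(C, f) = (C - 479)/2 = (-479 + C)/2 = -479/2 + C/2)
(y(j(14, -16), 616) - 344475)*(387824 + (21088 - 223274)) = ((-479/2 + (-2 + 14 + 2*(-16))/2) - 344475)*(387824 + (21088 - 223274)) = ((-479/2 + (-2 + 14 - 32)/2) - 344475)*(387824 - 202186) = ((-479/2 + (½)*(-20)) - 344475)*185638 = ((-479/2 - 10) - 344475)*185638 = (-499/2 - 344475)*185638 = -689449/2*185638 = -63993966731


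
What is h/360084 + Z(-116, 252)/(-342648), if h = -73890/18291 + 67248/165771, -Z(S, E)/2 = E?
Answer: 140560745037955/96221423234581554 ≈ 0.0014608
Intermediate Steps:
Z(S, E) = -2*E
h = -408103186/112300643 (h = -73890*1/18291 + 67248*(1/165771) = -24630/6097 + 7472/18419 = -408103186/112300643 ≈ -3.6340)
h/360084 + Z(-116, 252)/(-342648) = -408103186/112300643/360084 - 2*252/(-342648) = -408103186/112300643*1/360084 - 504*(-1/342648) = -204051593/20218832367006 + 7/4759 = 140560745037955/96221423234581554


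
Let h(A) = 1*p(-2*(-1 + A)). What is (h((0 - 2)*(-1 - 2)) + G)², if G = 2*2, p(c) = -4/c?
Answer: 484/25 ≈ 19.360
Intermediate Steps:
G = 4
h(A) = -4/(2 - 2*A) (h(A) = 1*(-4*(-1/(2*(-1 + A)))) = 1*(-4/(2 - 2*A)) = -4/(2 - 2*A))
(h((0 - 2)*(-1 - 2)) + G)² = (2/(-1 + (0 - 2)*(-1 - 2)) + 4)² = (2/(-1 - 2*(-3)) + 4)² = (2/(-1 + 6) + 4)² = (2/5 + 4)² = (2*(⅕) + 4)² = (⅖ + 4)² = (22/5)² = 484/25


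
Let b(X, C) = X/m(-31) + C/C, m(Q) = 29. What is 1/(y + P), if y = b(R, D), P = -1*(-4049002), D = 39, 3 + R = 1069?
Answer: 29/117422153 ≈ 2.4697e-7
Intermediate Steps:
R = 1066 (R = -3 + 1069 = 1066)
P = 4049002
b(X, C) = 1 + X/29 (b(X, C) = X/29 + C/C = X*(1/29) + 1 = X/29 + 1 = 1 + X/29)
y = 1095/29 (y = 1 + (1/29)*1066 = 1 + 1066/29 = 1095/29 ≈ 37.759)
1/(y + P) = 1/(1095/29 + 4049002) = 1/(117422153/29) = 29/117422153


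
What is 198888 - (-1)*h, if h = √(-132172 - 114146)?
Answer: 198888 + I*√246318 ≈ 1.9889e+5 + 496.3*I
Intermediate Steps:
h = I*√246318 (h = √(-246318) = I*√246318 ≈ 496.3*I)
198888 - (-1)*h = 198888 - (-1)*I*√246318 = 198888 + I*√246318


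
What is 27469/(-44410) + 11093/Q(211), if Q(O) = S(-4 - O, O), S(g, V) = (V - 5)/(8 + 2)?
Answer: 2460371343/4574230 ≈ 537.88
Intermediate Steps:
S(g, V) = -½ + V/10 (S(g, V) = (-5 + V)/10 = (-5 + V)*(⅒) = -½ + V/10)
Q(O) = -½ + O/10
27469/(-44410) + 11093/Q(211) = 27469/(-44410) + 11093/(-½ + (⅒)*211) = 27469*(-1/44410) + 11093/(-½ + 211/10) = -27469/44410 + 11093/(103/5) = -27469/44410 + 11093*(5/103) = -27469/44410 + 55465/103 = 2460371343/4574230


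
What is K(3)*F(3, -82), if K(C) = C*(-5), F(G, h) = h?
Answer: 1230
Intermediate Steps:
K(C) = -5*C
K(3)*F(3, -82) = -5*3*(-82) = -15*(-82) = 1230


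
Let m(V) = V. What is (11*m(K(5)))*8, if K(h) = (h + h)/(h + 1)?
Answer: 440/3 ≈ 146.67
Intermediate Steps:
K(h) = 2*h/(1 + h) (K(h) = (2*h)/(1 + h) = 2*h/(1 + h))
(11*m(K(5)))*8 = (11*(2*5/(1 + 5)))*8 = (11*(2*5/6))*8 = (11*(2*5*(⅙)))*8 = (11*(5/3))*8 = (55/3)*8 = 440/3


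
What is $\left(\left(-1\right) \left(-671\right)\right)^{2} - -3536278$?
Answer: $3986519$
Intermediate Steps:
$\left(\left(-1\right) \left(-671\right)\right)^{2} - -3536278 = 671^{2} + 3536278 = 450241 + 3536278 = 3986519$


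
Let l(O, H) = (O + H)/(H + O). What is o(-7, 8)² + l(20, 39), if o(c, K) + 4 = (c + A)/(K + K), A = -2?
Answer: 5585/256 ≈ 21.816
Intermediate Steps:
l(O, H) = 1 (l(O, H) = (H + O)/(H + O) = 1)
o(c, K) = -4 + (-2 + c)/(2*K) (o(c, K) = -4 + (c - 2)/(K + K) = -4 + (-2 + c)/((2*K)) = -4 + (-2 + c)*(1/(2*K)) = -4 + (-2 + c)/(2*K))
o(-7, 8)² + l(20, 39) = ((½)*(-2 - 7 - 8*8)/8)² + 1 = ((½)*(⅛)*(-2 - 7 - 64))² + 1 = ((½)*(⅛)*(-73))² + 1 = (-73/16)² + 1 = 5329/256 + 1 = 5585/256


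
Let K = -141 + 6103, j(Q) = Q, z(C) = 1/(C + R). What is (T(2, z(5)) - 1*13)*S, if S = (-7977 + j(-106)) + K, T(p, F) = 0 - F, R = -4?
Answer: 29694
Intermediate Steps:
z(C) = 1/(-4 + C) (z(C) = 1/(C - 4) = 1/(-4 + C))
T(p, F) = -F
K = 5962
S = -2121 (S = (-7977 - 106) + 5962 = -8083 + 5962 = -2121)
(T(2, z(5)) - 1*13)*S = (-1/(-4 + 5) - 1*13)*(-2121) = (-1/1 - 13)*(-2121) = (-1*1 - 13)*(-2121) = (-1 - 13)*(-2121) = -14*(-2121) = 29694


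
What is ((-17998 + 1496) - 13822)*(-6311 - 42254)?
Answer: 1472685060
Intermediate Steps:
((-17998 + 1496) - 13822)*(-6311 - 42254) = (-16502 - 13822)*(-48565) = -30324*(-48565) = 1472685060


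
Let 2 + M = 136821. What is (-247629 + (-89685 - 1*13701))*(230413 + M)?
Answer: -128903940480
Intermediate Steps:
M = 136819 (M = -2 + 136821 = 136819)
(-247629 + (-89685 - 1*13701))*(230413 + M) = (-247629 + (-89685 - 1*13701))*(230413 + 136819) = (-247629 + (-89685 - 13701))*367232 = (-247629 - 103386)*367232 = -351015*367232 = -128903940480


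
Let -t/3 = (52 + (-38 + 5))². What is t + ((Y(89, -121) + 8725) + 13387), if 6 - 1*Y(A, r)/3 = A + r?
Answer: 21143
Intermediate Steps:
Y(A, r) = 18 - 3*A - 3*r (Y(A, r) = 18 - 3*(A + r) = 18 + (-3*A - 3*r) = 18 - 3*A - 3*r)
t = -1083 (t = -3*(52 + (-38 + 5))² = -3*(52 - 33)² = -3*19² = -3*361 = -1083)
t + ((Y(89, -121) + 8725) + 13387) = -1083 + (((18 - 3*89 - 3*(-121)) + 8725) + 13387) = -1083 + (((18 - 267 + 363) + 8725) + 13387) = -1083 + ((114 + 8725) + 13387) = -1083 + (8839 + 13387) = -1083 + 22226 = 21143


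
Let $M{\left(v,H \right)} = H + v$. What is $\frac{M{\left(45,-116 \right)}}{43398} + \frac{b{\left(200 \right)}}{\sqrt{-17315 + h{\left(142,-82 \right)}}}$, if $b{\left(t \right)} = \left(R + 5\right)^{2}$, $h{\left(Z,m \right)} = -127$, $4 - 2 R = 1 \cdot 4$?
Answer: $- \frac{71}{43398} - \frac{25 i \sqrt{1938}}{5814} \approx -0.001636 - 0.1893 i$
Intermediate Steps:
$R = 0$ ($R = 2 - \frac{1 \cdot 4}{2} = 2 - 2 = 0$)
$b{\left(t \right)} = 25$ ($b{\left(t \right)} = \left(0 + 5\right)^{2} = 5^{2} = 25$)
$\frac{M{\left(45,-116 \right)}}{43398} + \frac{b{\left(200 \right)}}{\sqrt{-17315 + h{\left(142,-82 \right)}}} = \frac{-116 + 45}{43398} + \frac{25}{\sqrt{-17315 - 127}} = \left(-71\right) \frac{1}{43398} + \frac{25}{\sqrt{-17442}} = - \frac{71}{43398} + \frac{25}{3 i \sqrt{1938}} = - \frac{71}{43398} + 25 \left(- \frac{i \sqrt{1938}}{5814}\right) = - \frac{71}{43398} - \frac{25 i \sqrt{1938}}{5814}$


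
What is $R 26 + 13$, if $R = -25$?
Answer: $-637$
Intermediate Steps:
$R 26 + 13 = \left(-25\right) 26 + 13 = -650 + 13 = -637$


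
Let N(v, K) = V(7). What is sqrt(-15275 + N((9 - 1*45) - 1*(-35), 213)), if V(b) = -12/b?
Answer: I*sqrt(748559)/7 ≈ 123.6*I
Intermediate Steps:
N(v, K) = -12/7
sqrt(-15275 + N((9 - 1*45) - 1*(-35), 213)) = sqrt(-15275 - 12/7) = sqrt(-106937/7) = I*sqrt(748559)/7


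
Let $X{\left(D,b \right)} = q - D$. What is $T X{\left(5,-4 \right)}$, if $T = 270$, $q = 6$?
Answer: $270$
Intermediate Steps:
$X{\left(D,b \right)} = 6 - D$
$T X{\left(5,-4 \right)} = 270 \left(6 - 5\right) = 270 \cdot 1 = 270$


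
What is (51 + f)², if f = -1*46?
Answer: 25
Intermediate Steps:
f = -46
(51 + f)² = (51 - 46)² = 5² = 25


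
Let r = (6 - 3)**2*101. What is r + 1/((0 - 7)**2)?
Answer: 44542/49 ≈ 909.02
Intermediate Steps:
r = 909 (r = 3**2*101 = 9*101 = 909)
r + 1/((0 - 7)**2) = 909 + 1/((0 - 7)**2) = 909 + 1/((-7)**2) = 909 + 1/49 = 44542/49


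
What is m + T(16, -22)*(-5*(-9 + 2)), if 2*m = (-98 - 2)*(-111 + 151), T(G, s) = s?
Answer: -2770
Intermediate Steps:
m = -2000 (m = ((-98 - 2)*(-111 + 151))/2 = (-100*40)/2 = (½)*(-4000) = -2000)
m + T(16, -22)*(-5*(-9 + 2)) = -2000 - (-110)*(-9 + 2) = -2000 - (-110)*(-7) = -2000 - 22*35 = -2000 - 770 = -2770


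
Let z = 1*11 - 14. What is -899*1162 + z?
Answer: -1044641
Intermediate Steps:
z = -3 (z = 11 - 14 = -3)
-899*1162 + z = -899*1162 - 3 = -1044638 - 3 = -1044641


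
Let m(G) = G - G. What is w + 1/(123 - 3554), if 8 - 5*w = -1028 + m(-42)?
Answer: 3554511/17155 ≈ 207.20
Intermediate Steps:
m(G) = 0
w = 1036/5 (w = 8/5 - (-1028 + 0)/5 = 8/5 - 1/5*(-1028) = 8/5 + 1028/5 = 1036/5 ≈ 207.20)
w + 1/(123 - 3554) = 1036/5 + 1/(123 - 3554) = 1036/5 + 1/(-3431) = 1036/5 - 1/3431 = 3554511/17155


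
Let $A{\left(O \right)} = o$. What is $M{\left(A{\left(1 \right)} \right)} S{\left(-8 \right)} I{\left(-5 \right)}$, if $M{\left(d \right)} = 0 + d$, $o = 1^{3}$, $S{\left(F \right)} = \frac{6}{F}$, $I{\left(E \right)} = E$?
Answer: $\frac{15}{4} \approx 3.75$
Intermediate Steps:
$o = 1$
$A{\left(O \right)} = 1$
$M{\left(d \right)} = d$
$M{\left(A{\left(1 \right)} \right)} S{\left(-8 \right)} I{\left(-5 \right)} = 1 \frac{6}{-8} \left(-5\right) = 1 \cdot 6 \left(- \frac{1}{8}\right) \left(-5\right) = 1 \left(- \frac{3}{4}\right) \left(-5\right) = \left(- \frac{3}{4}\right) \left(-5\right) = \frac{15}{4}$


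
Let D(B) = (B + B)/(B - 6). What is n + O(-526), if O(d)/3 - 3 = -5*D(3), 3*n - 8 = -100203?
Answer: -100078/3 ≈ -33359.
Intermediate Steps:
n = -100195/3 (n = 8/3 + (1/3)*(-100203) = 8/3 - 33401 = -100195/3 ≈ -33398.)
D(B) = 2*B/(-6 + B) (D(B) = (2*B)/(-6 + B) = 2*B/(-6 + B))
O(d) = 39 (O(d) = 9 + 3*(-10*3/(-6 + 3)) = 9 + 3*(-10*3/(-3)) = 9 + 3*(-10*3*(-1)/3) = 9 + 3*(-5*(-2)) = 9 + 3*10 = 9 + 30 = 39)
n + O(-526) = -100195/3 + 39 = -100078/3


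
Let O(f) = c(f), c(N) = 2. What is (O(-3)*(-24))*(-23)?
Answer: 1104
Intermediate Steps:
O(f) = 2
(O(-3)*(-24))*(-23) = (2*(-24))*(-23) = -48*(-23) = 1104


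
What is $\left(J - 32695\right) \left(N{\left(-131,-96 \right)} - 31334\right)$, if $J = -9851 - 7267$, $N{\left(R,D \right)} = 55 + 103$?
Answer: $1552970088$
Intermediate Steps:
$N{\left(R,D \right)} = 158$
$J = -17118$
$\left(J - 32695\right) \left(N{\left(-131,-96 \right)} - 31334\right) = \left(-17118 - 32695\right) \left(158 - 31334\right) = \left(-49813\right) \left(-31176\right) = 1552970088$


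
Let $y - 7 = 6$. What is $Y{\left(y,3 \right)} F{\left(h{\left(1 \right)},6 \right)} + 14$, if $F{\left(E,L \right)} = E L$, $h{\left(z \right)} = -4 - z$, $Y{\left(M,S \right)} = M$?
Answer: $-376$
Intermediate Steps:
$y = 13$ ($y = 7 + 6 = 13$)
$Y{\left(y,3 \right)} F{\left(h{\left(1 \right)},6 \right)} + 14 = 13 \left(-4 - 1\right) 6 + 14 = 13 \left(\left(-5\right) 6\right) + 14 = 13 \left(-30\right) + 14 = -390 + 14 = -376$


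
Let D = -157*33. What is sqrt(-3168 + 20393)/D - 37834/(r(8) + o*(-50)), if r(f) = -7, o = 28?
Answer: 37834/1407 - 5*sqrt(689)/5181 ≈ 26.865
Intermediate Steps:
D = -5181
sqrt(-3168 + 20393)/D - 37834/(r(8) + o*(-50)) = sqrt(-3168 + 20393)/(-5181) - 37834/(-7 + 28*(-50)) = sqrt(17225)*(-1/5181) - 37834/(-7 - 1400) = (5*sqrt(689))*(-1/5181) - 37834/(-1407) = -5*sqrt(689)/5181 - 37834*(-1/1407) = -5*sqrt(689)/5181 + 37834/1407 = 37834/1407 - 5*sqrt(689)/5181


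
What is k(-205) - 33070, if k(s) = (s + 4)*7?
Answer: -34477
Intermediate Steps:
k(s) = 28 + 7*s (k(s) = (4 + s)*7 = 28 + 7*s)
k(-205) - 33070 = (28 + 7*(-205)) - 33070 = (28 - 1435) - 33070 = -1407 - 33070 = -34477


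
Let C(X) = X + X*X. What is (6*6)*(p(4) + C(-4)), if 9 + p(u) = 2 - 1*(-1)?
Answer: 216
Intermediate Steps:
p(u) = -6 (p(u) = -9 + (2 - 1*(-1)) = -9 + (2 + 1) = -9 + 3 = -6)
C(X) = X + X**2
(6*6)*(p(4) + C(-4)) = (6*6)*(-6 - 4*(1 - 4)) = 36*(-6 - 4*(-3)) = 36*(-6 + 12) = 36*6 = 216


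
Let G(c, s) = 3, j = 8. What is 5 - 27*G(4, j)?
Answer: -76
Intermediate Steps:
5 - 27*G(4, j) = 5 - 27*3 = 5 - 81 = -76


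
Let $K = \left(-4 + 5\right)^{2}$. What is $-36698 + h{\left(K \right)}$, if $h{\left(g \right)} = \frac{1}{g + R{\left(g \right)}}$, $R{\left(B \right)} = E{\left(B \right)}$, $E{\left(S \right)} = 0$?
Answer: $-36697$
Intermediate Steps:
$K = 1$ ($K = 1^{2} = 1$)
$R{\left(B \right)} = 0$
$h{\left(g \right)} = \frac{1}{g}$ ($h{\left(g \right)} = \frac{1}{g + 0} = \frac{1}{g}$)
$-36698 + h{\left(K \right)} = -36698 + 1^{-1} = -36698 + 1 = -36697$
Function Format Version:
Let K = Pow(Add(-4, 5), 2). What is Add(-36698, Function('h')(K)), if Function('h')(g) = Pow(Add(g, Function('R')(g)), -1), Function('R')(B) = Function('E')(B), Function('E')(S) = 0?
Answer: -36697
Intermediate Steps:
K = 1 (K = Pow(1, 2) = 1)
Function('R')(B) = 0
Function('h')(g) = Pow(g, -1) (Function('h')(g) = Pow(Add(g, 0), -1) = Pow(g, -1))
Add(-36698, Function('h')(K)) = Add(-36698, Pow(1, -1)) = Add(-36698, 1) = -36697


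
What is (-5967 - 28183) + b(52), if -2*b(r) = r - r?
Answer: -34150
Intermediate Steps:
b(r) = 0 (b(r) = -(r - r)/2 = -½*0 = 0)
(-5967 - 28183) + b(52) = (-5967 - 28183) + 0 = -34150 + 0 = -34150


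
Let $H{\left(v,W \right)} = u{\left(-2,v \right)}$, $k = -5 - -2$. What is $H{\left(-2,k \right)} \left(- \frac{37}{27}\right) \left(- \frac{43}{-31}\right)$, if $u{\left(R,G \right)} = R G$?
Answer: $- \frac{6364}{837} \approx -7.6033$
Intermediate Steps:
$k = -3$ ($k = -5 + 2 = -3$)
$u{\left(R,G \right)} = G R$
$H{\left(v,W \right)} = - 2 v$ ($H{\left(v,W \right)} = v \left(-2\right) = - 2 v$)
$H{\left(-2,k \right)} \left(- \frac{37}{27}\right) \left(- \frac{43}{-31}\right) = \left(-2\right) \left(-2\right) \left(- \frac{37}{27}\right) \left(- \frac{43}{-31}\right) = 4 \left(\left(-37\right) \frac{1}{27}\right) \left(\left(-43\right) \left(- \frac{1}{31}\right)\right) = 4 \left(- \frac{37}{27}\right) \frac{43}{31} = \left(- \frac{148}{27}\right) \frac{43}{31} = - \frac{6364}{837}$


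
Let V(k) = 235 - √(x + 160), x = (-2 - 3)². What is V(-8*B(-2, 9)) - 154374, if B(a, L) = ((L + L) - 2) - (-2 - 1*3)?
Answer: -154139 - √185 ≈ -1.5415e+5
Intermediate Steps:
x = 25 (x = (-5)² = 25)
B(a, L) = 3 + 2*L (B(a, L) = (2*L - 2) - (-2 - 3) = (-2 + 2*L) - 1*(-5) = (-2 + 2*L) + 5 = 3 + 2*L)
V(k) = 235 - √185 (V(k) = 235 - √(25 + 160) = 235 - √185)
V(-8*B(-2, 9)) - 154374 = (235 - √185) - 154374 = -154139 - √185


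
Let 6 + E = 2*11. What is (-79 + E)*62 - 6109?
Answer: -10015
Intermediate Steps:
E = 16 (E = -6 + 2*11 = -6 + 22 = 16)
(-79 + E)*62 - 6109 = (-79 + 16)*62 - 6109 = -63*62 - 6109 = -3906 - 6109 = -10015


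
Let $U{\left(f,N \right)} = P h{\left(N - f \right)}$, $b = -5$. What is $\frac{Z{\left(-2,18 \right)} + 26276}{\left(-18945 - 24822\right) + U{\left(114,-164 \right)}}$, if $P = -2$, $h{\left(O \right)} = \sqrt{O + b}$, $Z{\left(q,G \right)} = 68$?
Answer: $- \frac{1152997848}{1915551421} + \frac{52688 i \sqrt{283}}{1915551421} \approx -0.60191 + 0.00046271 i$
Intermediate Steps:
$h{\left(O \right)} = \sqrt{-5 + O}$ ($h{\left(O \right)} = \sqrt{O - 5} = \sqrt{-5 + O}$)
$U{\left(f,N \right)} = - 2 \sqrt{-5 + N - f}$ ($U{\left(f,N \right)} = - 2 \sqrt{-5 + \left(N - f\right)} = - 2 \sqrt{-5 + N - f}$)
$\frac{Z{\left(-2,18 \right)} + 26276}{\left(-18945 - 24822\right) + U{\left(114,-164 \right)}} = \frac{68 + 26276}{\left(-18945 - 24822\right) - 2 \sqrt{-5 - 164 - 114}} = \frac{26344}{-43767 - 2 \sqrt{-5 - 164 - 114}} = \frac{26344}{-43767 - 2 \sqrt{-283}} = \frac{26344}{-43767 - 2 i \sqrt{283}}$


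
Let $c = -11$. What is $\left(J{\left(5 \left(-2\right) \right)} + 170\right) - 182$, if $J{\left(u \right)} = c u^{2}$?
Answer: $-1112$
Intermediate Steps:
$J{\left(u \right)} = - 11 u^{2}$
$\left(J{\left(5 \left(-2\right) \right)} + 170\right) - 182 = \left(- 11 \left(5 \left(-2\right)\right)^{2} + 170\right) - 182 = \left(- 11 \left(-10\right)^{2} + 170\right) - 182 = \left(\left(-11\right) 100 + 170\right) - 182 = \left(-1100 + 170\right) - 182 = -930 - 182 = -1112$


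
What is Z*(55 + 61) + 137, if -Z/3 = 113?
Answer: -39187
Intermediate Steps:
Z = -339 (Z = -3*113 = -339)
Z*(55 + 61) + 137 = -339*(55 + 61) + 137 = -339*116 + 137 = -39324 + 137 = -39187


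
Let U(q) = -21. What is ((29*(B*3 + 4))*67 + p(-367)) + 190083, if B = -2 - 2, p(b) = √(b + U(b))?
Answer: 174539 + 2*I*√97 ≈ 1.7454e+5 + 19.698*I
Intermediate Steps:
p(b) = √(-21 + b) (p(b) = √(b - 21) = √(-21 + b))
B = -4
((29*(B*3 + 4))*67 + p(-367)) + 190083 = ((29*(-4*3 + 4))*67 + √(-21 - 367)) + 190083 = ((29*(-12 + 4))*67 + √(-388)) + 190083 = ((29*(-8))*67 + 2*I*√97) + 190083 = (-232*67 + 2*I*√97) + 190083 = (-15544 + 2*I*√97) + 190083 = 174539 + 2*I*√97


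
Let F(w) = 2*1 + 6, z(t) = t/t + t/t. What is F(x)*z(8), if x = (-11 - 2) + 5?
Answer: 16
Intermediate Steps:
z(t) = 2 (z(t) = 1 + 1 = 2)
x = -8 (x = -13 + 5 = -8)
F(w) = 8 (F(w) = 2 + 6 = 8)
F(x)*z(8) = 8*2 = 16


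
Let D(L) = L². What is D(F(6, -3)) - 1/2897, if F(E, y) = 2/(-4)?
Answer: 2893/11588 ≈ 0.24965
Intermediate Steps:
F(E, y) = -½ (F(E, y) = 2*(-¼) = -½)
D(F(6, -3)) - 1/2897 = (-½)² - 1/2897 = ¼ - 1*1/2897 = ¼ - 1/2897 = 2893/11588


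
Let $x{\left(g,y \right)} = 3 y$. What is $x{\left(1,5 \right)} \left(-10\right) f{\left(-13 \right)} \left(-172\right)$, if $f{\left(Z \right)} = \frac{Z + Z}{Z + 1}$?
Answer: $55900$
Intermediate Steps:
$f{\left(Z \right)} = \frac{2 Z}{1 + Z}$
$x{\left(1,5 \right)} \left(-10\right) f{\left(-13 \right)} \left(-172\right) = 3 \cdot 5 \left(-10\right) 2 \left(-13\right) \frac{1}{1 - 13} \left(-172\right) = 15 \left(-10\right) 2 \left(-13\right) \frac{1}{-12} \left(-172\right) = - 150 \cdot 2 \left(-13\right) \left(- \frac{1}{12}\right) \left(-172\right) = \left(-150\right) \frac{13}{6} \left(-172\right) = \left(-325\right) \left(-172\right) = 55900$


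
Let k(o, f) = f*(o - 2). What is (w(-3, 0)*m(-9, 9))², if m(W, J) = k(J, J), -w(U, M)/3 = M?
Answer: 0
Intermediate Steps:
w(U, M) = -3*M
k(o, f) = f*(-2 + o)
m(W, J) = J*(-2 + J)
(w(-3, 0)*m(-9, 9))² = ((-3*0)*(9*(-2 + 9)))² = (0*(9*7))² = (0*63)² = 0² = 0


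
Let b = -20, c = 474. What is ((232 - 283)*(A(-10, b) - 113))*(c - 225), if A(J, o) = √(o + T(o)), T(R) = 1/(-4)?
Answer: 1434987 - 114291*I/2 ≈ 1.435e+6 - 57146.0*I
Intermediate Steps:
T(R) = -¼
A(J, o) = √(-¼ + o) (A(J, o) = √(o - ¼) = √(-¼ + o))
((232 - 283)*(A(-10, b) - 113))*(c - 225) = ((232 - 283)*(√(-1 + 4*(-20))/2 - 113))*(474 - 225) = -51*(√(-1 - 80)/2 - 113)*249 = -51*(√(-81)/2 - 113)*249 = -51*((9*I)/2 - 113)*249 = -51*(9*I/2 - 113)*249 = -51*(-113 + 9*I/2)*249 = (5763 - 459*I/2)*249 = 1434987 - 114291*I/2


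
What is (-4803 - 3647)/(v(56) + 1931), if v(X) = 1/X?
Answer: -473200/108137 ≈ -4.3759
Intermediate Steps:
(-4803 - 3647)/(v(56) + 1931) = (-4803 - 3647)/(1/56 + 1931) = -8450/(1/56 + 1931) = -8450/108137/56 = -8450*56/108137 = -473200/108137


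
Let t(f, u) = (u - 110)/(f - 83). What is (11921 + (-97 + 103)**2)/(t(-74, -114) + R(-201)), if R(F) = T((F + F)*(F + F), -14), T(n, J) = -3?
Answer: -1877249/247 ≈ -7600.2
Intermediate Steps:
t(f, u) = (-110 + u)/(-83 + f)
R(F) = -3
(11921 + (-97 + 103)**2)/(t(-74, -114) + R(-201)) = (11921 + (-97 + 103)**2)/((-110 - 114)/(-83 - 74) - 3) = (11921 + 6**2)/(-224/(-157) - 3) = (11921 + 36)/(-1/157*(-224) - 3) = 11957/(224/157 - 3) = 11957/(-247/157) = 11957*(-157/247) = -1877249/247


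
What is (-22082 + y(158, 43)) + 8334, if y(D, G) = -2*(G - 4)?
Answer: -13826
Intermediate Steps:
y(D, G) = 8 - 2*G (y(D, G) = -2*(-4 + G) = 8 - 2*G)
(-22082 + y(158, 43)) + 8334 = (-22082 + (8 - 2*43)) + 8334 = (-22082 + (8 - 86)) + 8334 = (-22082 - 78) + 8334 = -22160 + 8334 = -13826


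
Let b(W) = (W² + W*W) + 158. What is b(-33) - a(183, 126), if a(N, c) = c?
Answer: 2210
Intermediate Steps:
b(W) = 158 + 2*W² (b(W) = (W² + W²) + 158 = 2*W² + 158 = 158 + 2*W²)
b(-33) - a(183, 126) = (158 + 2*(-33)²) - 1*126 = (158 + 2*1089) - 126 = (158 + 2178) - 126 = 2336 - 126 = 2210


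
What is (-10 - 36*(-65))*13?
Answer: 30290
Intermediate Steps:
(-10 - 36*(-65))*13 = (-10 + 2340)*13 = 2330*13 = 30290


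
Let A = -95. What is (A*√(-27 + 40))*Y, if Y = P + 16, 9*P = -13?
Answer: -12445*√13/9 ≈ -4985.7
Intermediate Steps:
P = -13/9 (P = (⅑)*(-13) = -13/9 ≈ -1.4444)
Y = 131/9 (Y = -13/9 + 16 = 131/9 ≈ 14.556)
(A*√(-27 + 40))*Y = -95*√(-27 + 40)*(131/9) = -95*√13*(131/9) = -12445*√13/9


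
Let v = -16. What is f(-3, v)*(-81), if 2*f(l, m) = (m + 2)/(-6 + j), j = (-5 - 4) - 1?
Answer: -567/16 ≈ -35.438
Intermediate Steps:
j = -10 (j = -9 - 1 = -10)
f(l, m) = -1/16 - m/32 (f(l, m) = ((m + 2)/(-6 - 10))/2 = ((2 + m)/(-16))/2 = ((2 + m)*(-1/16))/2 = (-⅛ - m/16)/2 = -1/16 - m/32)
f(-3, v)*(-81) = (-1/16 - 1/32*(-16))*(-81) = (-1/16 + ½)*(-81) = (7/16)*(-81) = -567/16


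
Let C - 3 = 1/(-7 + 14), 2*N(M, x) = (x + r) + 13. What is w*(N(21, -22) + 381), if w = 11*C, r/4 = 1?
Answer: 91597/7 ≈ 13085.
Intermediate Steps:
r = 4 (r = 4*1 = 4)
N(M, x) = 17/2 + x/2 (N(M, x) = ((x + 4) + 13)/2 = ((4 + x) + 13)/2 = (17 + x)/2 = 17/2 + x/2)
C = 22/7 (C = 3 + 1/(-7 + 14) = 3 + 1/7 = 22/7 ≈ 3.1429)
w = 242/7 (w = 11*(22/7) = 242/7 ≈ 34.571)
w*(N(21, -22) + 381) = 242*((17/2 + (1/2)*(-22)) + 381)/7 = 242*((17/2 - 11) + 381)/7 = 242*(-5/2 + 381)/7 = (242/7)*(757/2) = 91597/7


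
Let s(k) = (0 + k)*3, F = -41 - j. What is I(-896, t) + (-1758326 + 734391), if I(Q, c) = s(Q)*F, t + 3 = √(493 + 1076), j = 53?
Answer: -771263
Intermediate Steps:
t = -3 + √1569 (t = -3 + √(493 + 1076) = -3 + √1569 ≈ 36.611)
F = -94 (F = -41 - 1*53 = -41 - 53 = -94)
s(k) = 3*k (s(k) = k*3 = 3*k)
I(Q, c) = -282*Q (I(Q, c) = (3*Q)*(-94) = -282*Q)
I(-896, t) + (-1758326 + 734391) = -282*(-896) + (-1758326 + 734391) = 252672 - 1023935 = -771263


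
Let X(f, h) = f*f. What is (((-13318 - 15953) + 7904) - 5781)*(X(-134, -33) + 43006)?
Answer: -1654996376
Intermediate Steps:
X(f, h) = f**2
(((-13318 - 15953) + 7904) - 5781)*(X(-134, -33) + 43006) = (((-13318 - 15953) + 7904) - 5781)*((-134)**2 + 43006) = ((-29271 + 7904) - 5781)*(17956 + 43006) = (-21367 - 5781)*60962 = -27148*60962 = -1654996376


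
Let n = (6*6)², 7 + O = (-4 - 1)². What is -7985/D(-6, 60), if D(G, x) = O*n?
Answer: -7985/23328 ≈ -0.34229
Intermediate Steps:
O = 18 (O = -7 + (-4 - 1)² = -7 + (-5)² = -7 + 25 = 18)
n = 1296 (n = 36² = 1296)
D(G, x) = 23328 (D(G, x) = 18*1296 = 23328)
-7985/D(-6, 60) = -7985/23328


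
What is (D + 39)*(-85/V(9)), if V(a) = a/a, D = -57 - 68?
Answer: 7310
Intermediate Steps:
D = -125
V(a) = 1
(D + 39)*(-85/V(9)) = (-125 + 39)*(-85/1) = -(-7310) = -86*(-85) = 7310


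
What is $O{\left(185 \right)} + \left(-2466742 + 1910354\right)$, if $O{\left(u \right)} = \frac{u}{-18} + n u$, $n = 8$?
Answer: $- \frac{9988529}{18} \approx -5.5492 \cdot 10^{5}$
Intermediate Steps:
$O{\left(u \right)} = \frac{143 u}{18}$ ($O{\left(u \right)} = \frac{u}{-18} + 8 u = u \left(- \frac{1}{18}\right) + 8 u = - \frac{u}{18} + 8 u = \frac{143 u}{18}$)
$O{\left(185 \right)} + \left(-2466742 + 1910354\right) = \frac{143}{18} \cdot 185 + \left(-2466742 + 1910354\right) = \frac{26455}{18} - 556388 = - \frac{9988529}{18}$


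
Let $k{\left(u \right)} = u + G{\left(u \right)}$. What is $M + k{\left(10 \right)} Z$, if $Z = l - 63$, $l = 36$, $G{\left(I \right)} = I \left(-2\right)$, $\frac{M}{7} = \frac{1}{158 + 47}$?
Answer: $\frac{55357}{205} \approx 270.03$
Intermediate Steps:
$M = \frac{7}{205}$ ($M = \frac{7}{158 + 47} = \frac{7}{205} \approx 0.034146$)
$G{\left(I \right)} = - 2 I$
$k{\left(u \right)} = - u$ ($k{\left(u \right)} = u - 2 u = - u$)
$Z = -27$ ($Z = 36 - 63 = -27$)
$M + k{\left(10 \right)} Z = \frac{7}{205} + \left(-1\right) 10 \left(-27\right) = \frac{7}{205} - -270 = \frac{7}{205} + 270 = \frac{55357}{205}$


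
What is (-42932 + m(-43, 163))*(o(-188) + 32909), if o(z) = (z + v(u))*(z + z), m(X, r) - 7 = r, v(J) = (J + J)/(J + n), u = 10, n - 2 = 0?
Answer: -4403217394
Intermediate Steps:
n = 2 (n = 2 + 0 = 2)
v(J) = 2*J/(2 + J) (v(J) = (J + J)/(J + 2) = (2*J)/(2 + J) = 2*J/(2 + J))
m(X, r) = 7 + r
o(z) = 2*z*(5/3 + z) (o(z) = (z + 2*10/(2 + 10))*(z + z) = (z + 2*10/12)*(2*z) = (z + 2*10*(1/12))*(2*z) = (z + 5/3)*(2*z) = (5/3 + z)*(2*z) = 2*z*(5/3 + z))
(-42932 + m(-43, 163))*(o(-188) + 32909) = (-42932 + (7 + 163))*((⅔)*(-188)*(5 + 3*(-188)) + 32909) = (-42932 + 170)*((⅔)*(-188)*(5 - 564) + 32909) = -42762*((⅔)*(-188)*(-559) + 32909) = -42762*(210184/3 + 32909) = -42762*308911/3 = -4403217394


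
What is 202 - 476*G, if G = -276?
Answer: 131578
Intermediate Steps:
202 - 476*G = 202 - 476*(-276) = 202 + 131376 = 131578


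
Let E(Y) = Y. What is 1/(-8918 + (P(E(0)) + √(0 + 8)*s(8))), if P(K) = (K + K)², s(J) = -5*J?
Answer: -4459/39758962 + 20*√2/19879481 ≈ -0.00011073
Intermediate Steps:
P(K) = 4*K² (P(K) = (2*K)² = 4*K²)
1/(-8918 + (P(E(0)) + √(0 + 8)*s(8))) = 1/(-8918 + (4*0² + √(0 + 8)*(-5*8))) = 1/(-8918 + (4*0 + √8*(-40))) = 1/(-8918 + (0 + (2*√2)*(-40))) = 1/(-8918 + (0 - 80*√2)) = 1/(-8918 - 80*√2)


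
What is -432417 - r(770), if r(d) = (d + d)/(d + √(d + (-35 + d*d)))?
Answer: -1292411/3 - 44*√12115/3 ≈ -4.3242e+5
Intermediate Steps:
r(d) = 2*d/(d + √(-35 + d + d²)) (r(d) = (2*d)/(d + √(d + (-35 + d²))) = (2*d)/(d + √(-35 + d + d²)) = 2*d/(d + √(-35 + d + d²)))
-432417 - r(770) = -432417 - 2*770/(770 + √(-35 + 770 + 770²)) = -432417 - 2*770/(770 + √(-35 + 770 + 592900)) = -432417 - 2*770/(770 + √593635) = -432417 - 2*770/(770 + 7*√12115) = -432417 - 1540/(770 + 7*√12115)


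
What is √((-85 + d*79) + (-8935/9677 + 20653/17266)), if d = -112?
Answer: 3*I*√27708085229516678230/167083082 ≈ 94.513*I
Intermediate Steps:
√((-85 + d*79) + (-8935/9677 + 20653/17266)) = √((-85 - 112*79) + (-8935/9677 + 20653/17266)) = √((-85 - 8848) + (-8935*1/9677 + 20653*(1/17266))) = √(-8933 + (-8935/9677 + 20653/17266)) = √(-8933 + 45587371/167083082) = √(-1492507584135/167083082) = 3*I*√27708085229516678230/167083082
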